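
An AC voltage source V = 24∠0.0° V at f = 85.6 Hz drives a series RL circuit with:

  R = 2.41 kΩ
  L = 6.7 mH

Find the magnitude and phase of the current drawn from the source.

Step 1 — Angular frequency: ω = 2π·f = 2π·85.6 = 537.8 rad/s.
Step 2 — Component impedances:
  R: Z = R = 2410 Ω
  L: Z = jωL = j·537.8·0.0067 = 0 + j3.604 Ω
Step 3 — Series combination: Z_total = R + L = 2410 + j3.604 Ω = 2410∠0.1° Ω.
Step 4 — Source phasor: V = 24∠0.0° V = 24 V.
Step 5 — Ohm's law: I = V / Z_total = (24) / (2410 + j3.604) = 0.009958 - j1.489e-05 A.
Step 6 — Convert to polar: |I| = 0.009958 A, ∠I = -0.1°.

I = 0.009958∠-0.1° A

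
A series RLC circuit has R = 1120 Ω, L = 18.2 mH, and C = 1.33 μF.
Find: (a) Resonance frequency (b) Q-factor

Step 1 — Resonance condition Im(Z)=0 gives ω₀ = 1/√(LC).
Step 2 — ω₀ = 1/√(0.0182·1.33e-06) = 6427 rad/s.
Step 3 — f₀ = ω₀/(2π) = 1023 Hz.
Step 4 — Series Q: Q = ω₀L/R = 6427·0.0182/1120 = 0.1044.

(a) f₀ = 1023 Hz  (b) Q = 0.1044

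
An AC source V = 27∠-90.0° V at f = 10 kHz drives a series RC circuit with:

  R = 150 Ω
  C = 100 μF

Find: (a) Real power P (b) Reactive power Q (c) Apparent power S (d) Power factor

Step 1 — Angular frequency: ω = 2π·f = 2π·1e+04 = 6.283e+04 rad/s.
Step 2 — Component impedances:
  R: Z = R = 150 Ω
  C: Z = 1/(jωC) = -j/(ω·C) = 0 - j0.1592 Ω
Step 3 — Series combination: Z_total = R + C = 150 - j0.1592 Ω = 150∠-0.1° Ω.
Step 4 — Source phasor: V = 27∠-90.0° V = 0 - j27 V.
Step 5 — Current: I = V / Z = 0.000191 - j0.18 A = 0.18∠-89.9° A.
Step 6 — Complex power: S = V·I* = 4.86 - j0.005157 VA.
Step 7 — Real power: P = Re(S) = 4.86 W.
Step 8 — Reactive power: Q = Im(S) = -0.005157 VAR.
Step 9 — Apparent power: |S| = 4.86 VA.
Step 10 — Power factor: PF = P/|S| = 1 (leading).

(a) P = 4.86 W  (b) Q = -0.005157 VAR  (c) S = 4.86 VA  (d) PF = 1 (leading)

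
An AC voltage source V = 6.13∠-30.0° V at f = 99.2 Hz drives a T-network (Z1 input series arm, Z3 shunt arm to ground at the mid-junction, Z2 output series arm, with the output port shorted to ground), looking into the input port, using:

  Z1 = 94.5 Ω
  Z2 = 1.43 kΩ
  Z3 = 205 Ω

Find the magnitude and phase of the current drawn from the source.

Step 1 — Angular frequency: ω = 2π·f = 2π·99.2 = 623.3 rad/s.
Step 2 — Component impedances:
  Z1: Z = R = 94.5 Ω
  Z2: Z = R = 1430 Ω
  Z3: Z = R = 205 Ω
Step 3 — With the output port shorted to ground, the output series arm Z2 runs from the junction to ground; the shunt arm Z3 also runs from the junction to ground. They appear in parallel: Z3 || Z2 = 179.3 Ω.
Step 4 — Series with input arm Z1: Z_in = Z1 + (Z3 || Z2) = 273.8 Ω = 273.8∠0.0° Ω.
Step 5 — Source phasor: V = 6.13∠-30.0° V = 5.309 - j3.065 V.
Step 6 — Ohm's law: I = V / Z_total = (5.309 - j3.065) / (273.8) = 0.01939 - j0.01119 A.
Step 7 — Convert to polar: |I| = 0.02239 A, ∠I = -30.0°.

I = 0.02239∠-30.0° A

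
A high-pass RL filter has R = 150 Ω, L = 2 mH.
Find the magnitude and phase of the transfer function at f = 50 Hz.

Step 1 — Angular frequency: ω = 2π·50 = 314.2 rad/s.
Step 2 — Transfer function: H(jω) = jωL/(R + jωL).
Step 3 — Numerator jωL = j·0.6283; denominator R + jωL = 150 + j0.6283.
Step 4 — H = 1.755e-05 + j0.004189.
Step 5 — Magnitude: |H| = 0.004189 (-47.6 dB); phase: φ = 89.8°.

|H| = 0.004189 (-47.6 dB), φ = 89.8°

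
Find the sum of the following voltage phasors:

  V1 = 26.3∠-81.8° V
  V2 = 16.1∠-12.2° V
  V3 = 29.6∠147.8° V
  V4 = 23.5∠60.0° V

Step 1 — Convert each phasor to rectangular form:
  V1 = 26.3·(cos(-81.8°) + j·sin(-81.8°)) = 3.751 - j26.03 V
  V2 = 16.1·(cos(-12.2°) + j·sin(-12.2°)) = 15.74 - j3.402 V
  V3 = 29.6·(cos(147.8°) + j·sin(147.8°)) = -25.05 + j15.77 V
  V4 = 23.5·(cos(60.0°) + j·sin(60.0°)) = 11.75 + j20.35 V
Step 2 — Sum components: V_total = 6.19 + j6.691 V.
Step 3 — Convert to polar: |V_total| = 9.115 V, ∠V_total = 47.2°.

V_total = 9.115∠47.2° V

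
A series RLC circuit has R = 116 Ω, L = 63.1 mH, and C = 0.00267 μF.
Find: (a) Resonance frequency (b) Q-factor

Step 1 — Resonance condition Im(Z)=0 gives ω₀ = 1/√(LC).
Step 2 — ω₀ = 1/√(0.0631·2.67e-09) = 7.704e+04 rad/s.
Step 3 — f₀ = ω₀/(2π) = 1.226e+04 Hz.
Step 4 — Series Q: Q = ω₀L/R = 7.704e+04·0.0631/116 = 41.91.

(a) f₀ = 1.226e+04 Hz  (b) Q = 41.91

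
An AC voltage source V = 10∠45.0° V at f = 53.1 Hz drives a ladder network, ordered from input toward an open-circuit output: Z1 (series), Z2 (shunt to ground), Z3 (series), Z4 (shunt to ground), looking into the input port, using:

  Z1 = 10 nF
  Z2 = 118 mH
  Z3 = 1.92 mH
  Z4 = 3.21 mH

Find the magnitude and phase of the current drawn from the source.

Step 1 — Angular frequency: ω = 2π·f = 2π·53.1 = 333.6 rad/s.
Step 2 — Component impedances:
  Z1: Z = 1/(jωC) = -j/(ω·C) = 0 - j2.997e+05 Ω
  Z2: Z = jωL = j·333.6·0.118 = 0 + j39.37 Ω
  Z3: Z = jωL = j·333.6·0.00192 = 0 + j0.6406 Ω
  Z4: Z = jωL = j·333.6·0.00321 = 0 + j1.071 Ω
Step 3 — Ladder network (open output): work backward from the far end, alternating series and parallel combinations. Z_in = 0 - j2.997e+05 Ω = 2.997e+05∠-90.0° Ω.
Step 4 — Source phasor: V = 10∠45.0° V = 7.071 + j7.071 V.
Step 5 — Ohm's law: I = V / Z_total = (7.071 + j7.071) / (0 - j2.997e+05) = -2.359e-05 + j2.359e-05 A.
Step 6 — Convert to polar: |I| = 3.336e-05 A, ∠I = 135.0°.

I = 3.336e-05∠135.0° A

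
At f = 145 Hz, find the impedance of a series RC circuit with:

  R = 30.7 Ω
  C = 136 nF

Step 1 — Angular frequency: ω = 2π·f = 2π·145 = 911.1 rad/s.
Step 2 — Component impedances:
  R: Z = R = 30.7 Ω
  C: Z = 1/(jωC) = -j/(ω·C) = 0 - j8071 Ω
Step 3 — Series combination: Z_total = R + C = 30.7 - j8071 Ω = 8071∠-89.8° Ω.

Z = 30.7 - j8071 Ω = 8071∠-89.8° Ω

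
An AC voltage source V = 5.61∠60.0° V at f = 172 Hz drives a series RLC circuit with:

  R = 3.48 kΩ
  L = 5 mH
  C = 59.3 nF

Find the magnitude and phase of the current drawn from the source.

Step 1 — Angular frequency: ω = 2π·f = 2π·172 = 1081 rad/s.
Step 2 — Component impedances:
  R: Z = R = 3480 Ω
  L: Z = jωL = j·1081·0.005 = 0 + j5.404 Ω
  C: Z = 1/(jωC) = -j/(ω·C) = 0 - j1.56e+04 Ω
Step 3 — Series combination: Z_total = R + L + C = 3480 - j1.56e+04 Ω = 1.598e+04∠-77.4° Ω.
Step 4 — Source phasor: V = 5.61∠60.0° V = 2.805 + j4.858 V.
Step 5 — Ohm's law: I = V / Z_total = (2.805 + j4.858) / (3480 - j1.56e+04) = -0.0002585 + j0.0002375 A.
Step 6 — Convert to polar: |I| = 0.000351 A, ∠I = 137.4°.

I = 0.000351∠137.4° A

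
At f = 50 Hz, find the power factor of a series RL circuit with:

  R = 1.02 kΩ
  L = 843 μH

Step 1 — Angular frequency: ω = 2π·f = 2π·50 = 314.2 rad/s.
Step 2 — Component impedances:
  R: Z = R = 1020 Ω
  L: Z = jωL = j·314.2·0.000843 = 0 + j0.2648 Ω
Step 3 — Series combination: Z_total = R + L = 1020 + j0.2648 Ω = 1020∠0.0° Ω.
Step 4 — Power factor: PF = cos(φ) = Re(Z)/|Z| = 1020/1020 = 1.
Step 5 — Type: Im(Z) = 0.2648 ⇒ lagging (phase φ = 0.0°).

PF = 1 (lagging, φ = 0.0°)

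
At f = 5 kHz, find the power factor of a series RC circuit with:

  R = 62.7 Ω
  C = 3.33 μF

Step 1 — Angular frequency: ω = 2π·f = 2π·5000 = 3.142e+04 rad/s.
Step 2 — Component impedances:
  R: Z = R = 62.7 Ω
  C: Z = 1/(jωC) = -j/(ω·C) = 0 - j9.559 Ω
Step 3 — Series combination: Z_total = R + C = 62.7 - j9.559 Ω = 63.42∠-8.7° Ω.
Step 4 — Power factor: PF = cos(φ) = Re(Z)/|Z| = 62.7/63.42 = 0.9886.
Step 5 — Type: Im(Z) = -9.559 ⇒ leading (phase φ = -8.7°).

PF = 0.9886 (leading, φ = -8.7°)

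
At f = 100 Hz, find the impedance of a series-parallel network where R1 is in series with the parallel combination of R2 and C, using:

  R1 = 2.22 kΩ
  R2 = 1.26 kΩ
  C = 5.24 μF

Step 1 — Angular frequency: ω = 2π·f = 2π·100 = 628.3 rad/s.
Step 2 — Component impedances:
  R1: Z = R = 2220 Ω
  R2: Z = R = 1260 Ω
  C: Z = 1/(jωC) = -j/(ω·C) = 0 - j303.7 Ω
Step 3 — Parallel branch: R2 || C = 1/(1/R2 + 1/C) = 69.2 - j287.1 Ω.
Step 4 — Series with R1: Z_total = R1 + (R2 || C) = 2289 - j287.1 Ω = 2307∠-7.1° Ω.

Z = 2289 - j287.1 Ω = 2307∠-7.1° Ω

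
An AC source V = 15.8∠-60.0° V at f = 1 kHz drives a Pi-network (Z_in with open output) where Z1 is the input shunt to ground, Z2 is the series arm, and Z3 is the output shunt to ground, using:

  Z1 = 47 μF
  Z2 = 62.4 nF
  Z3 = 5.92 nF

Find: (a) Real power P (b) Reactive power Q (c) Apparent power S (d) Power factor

Step 1 — Angular frequency: ω = 2π·f = 2π·1000 = 6283 rad/s.
Step 2 — Component impedances:
  Z1: Z = 1/(jωC) = -j/(ω·C) = 0 - j3.386 Ω
  Z2: Z = 1/(jωC) = -j/(ω·C) = 0 - j2551 Ω
  Z3: Z = 1/(jωC) = -j/(ω·C) = 0 - j2.688e+04 Ω
Step 3 — With open output, the series arm Z2 and the output shunt Z3 appear in series to ground: Z2 + Z3 = 0 - j2.943e+04 Ω.
Step 4 — Parallel with input shunt Z1: Z_in = Z1 || (Z2 + Z3) = 0 - j3.386 Ω = 3.386∠-90.0° Ω.
Step 5 — Source phasor: V = 15.8∠-60.0° V = 7.9 - j13.68 V.
Step 6 — Current: I = V / Z = 4.041 + j2.333 A = 4.666∠30.0° A.
Step 7 — Complex power: S = V·I* = 0 - j73.73 VA.
Step 8 — Real power: P = Re(S) = 0 W.
Step 9 — Reactive power: Q = Im(S) = -73.73 VAR.
Step 10 — Apparent power: |S| = 73.73 VA.
Step 11 — Power factor: PF = P/|S| = 0 (leading).

(a) P = 0 W  (b) Q = -73.73 VAR  (c) S = 73.73 VA  (d) PF = 0 (leading)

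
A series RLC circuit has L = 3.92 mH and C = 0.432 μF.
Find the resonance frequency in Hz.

Step 1 — Resonance condition Im(Z)=0 gives ω₀ = 1/√(LC).
Step 2 — ω₀ = 1/√(0.00392·4.32e-07) = 2.43e+04 rad/s.
Step 3 — f₀ = ω₀/(2π) = 3868 Hz.

f₀ = 3868 Hz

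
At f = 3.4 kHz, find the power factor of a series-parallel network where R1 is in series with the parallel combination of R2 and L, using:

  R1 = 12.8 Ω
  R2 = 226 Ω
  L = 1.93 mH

Step 1 — Angular frequency: ω = 2π·f = 2π·3400 = 2.136e+04 rad/s.
Step 2 — Component impedances:
  R1: Z = R = 12.8 Ω
  R2: Z = R = 226 Ω
  L: Z = jωL = j·2.136e+04·0.00193 = 0 + j41.23 Ω
Step 3 — Parallel branch: R2 || L = 1/(1/R2 + 1/L) = 7.28 + j39.9 Ω.
Step 4 — Series with R1: Z_total = R1 + (R2 || L) = 20.08 + j39.9 Ω = 44.67∠63.3° Ω.
Step 5 — Power factor: PF = cos(φ) = Re(Z)/|Z| = 20.08/44.67 = 0.4495.
Step 6 — Type: Im(Z) = 39.9 ⇒ lagging (phase φ = 63.3°).

PF = 0.4495 (lagging, φ = 63.3°)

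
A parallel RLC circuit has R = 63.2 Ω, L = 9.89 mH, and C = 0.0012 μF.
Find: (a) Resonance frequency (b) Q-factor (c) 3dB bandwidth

Step 1 — Resonance: ω₀ = 1/√(LC) = 1/√(0.00989·1.2e-09) = 2.903e+05 rad/s.
Step 2 — f₀ = ω₀/(2π) = 4.62e+04 Hz.
Step 3 — Parallel Q: Q = R/(ω₀L) = 63.2/(2.903e+05·0.00989) = 0.02201.
Step 4 — Bandwidth: Δω = ω₀/Q = 1.319e+07 rad/s; BW = Δω/(2π) = 2.099e+06 Hz.

(a) f₀ = 4.62e+04 Hz  (b) Q = 0.02201  (c) BW = 2.099e+06 Hz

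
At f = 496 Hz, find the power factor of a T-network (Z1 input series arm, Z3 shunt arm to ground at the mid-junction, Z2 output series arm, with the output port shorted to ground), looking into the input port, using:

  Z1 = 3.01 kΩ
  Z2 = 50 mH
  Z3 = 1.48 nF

Step 1 — Angular frequency: ω = 2π·f = 2π·496 = 3116 rad/s.
Step 2 — Component impedances:
  Z1: Z = R = 3010 Ω
  Z2: Z = jωL = j·3116·0.05 = 0 + j155.8 Ω
  Z3: Z = 1/(jωC) = -j/(ω·C) = 0 - j2.168e+05 Ω
Step 3 — With the output port shorted to ground, the output series arm Z2 runs from the junction to ground; the shunt arm Z3 also runs from the junction to ground. They appear in parallel: Z3 || Z2 = 0 + j155.9 Ω.
Step 4 — Series with input arm Z1: Z_in = Z1 + (Z3 || Z2) = 3010 + j155.9 Ω = 3014∠3.0° Ω.
Step 5 — Power factor: PF = cos(φ) = Re(Z)/|Z| = 3010/3014 = 0.9987.
Step 6 — Type: Im(Z) = 155.9 ⇒ lagging (phase φ = 3.0°).

PF = 0.9987 (lagging, φ = 3.0°)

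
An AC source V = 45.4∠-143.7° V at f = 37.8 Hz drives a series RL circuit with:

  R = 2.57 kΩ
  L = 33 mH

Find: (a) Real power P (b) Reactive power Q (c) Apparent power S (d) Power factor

Step 1 — Angular frequency: ω = 2π·f = 2π·37.8 = 237.5 rad/s.
Step 2 — Component impedances:
  R: Z = R = 2570 Ω
  L: Z = jωL = j·237.5·0.033 = 0 + j7.838 Ω
Step 3 — Series combination: Z_total = R + L = 2570 + j7.838 Ω = 2570∠0.2° Ω.
Step 4 — Source phasor: V = 45.4∠-143.7° V = -36.59 - j26.88 V.
Step 5 — Current: I = V / Z = -0.01427 - j0.01041 A = 0.01767∠-143.9° A.
Step 6 — Complex power: S = V·I* = 0.802 + j0.002446 VA.
Step 7 — Real power: P = Re(S) = 0.802 W.
Step 8 — Reactive power: Q = Im(S) = 0.002446 VAR.
Step 9 — Apparent power: |S| = 0.802 VA.
Step 10 — Power factor: PF = P/|S| = 1 (lagging).

(a) P = 0.802 W  (b) Q = 0.002446 VAR  (c) S = 0.802 VA  (d) PF = 1 (lagging)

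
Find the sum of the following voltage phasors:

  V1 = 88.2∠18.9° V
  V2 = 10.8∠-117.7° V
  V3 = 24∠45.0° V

Step 1 — Convert each phasor to rectangular form:
  V1 = 88.2·(cos(18.9°) + j·sin(18.9°)) = 83.44 + j28.57 V
  V2 = 10.8·(cos(-117.7°) + j·sin(-117.7°)) = -5.02 - j9.562 V
  V3 = 24·(cos(45.0°) + j·sin(45.0°)) = 16.97 + j16.97 V
Step 2 — Sum components: V_total = 95.39 + j35.98 V.
Step 3 — Convert to polar: |V_total| = 102 V, ∠V_total = 20.7°.

V_total = 102∠20.7° V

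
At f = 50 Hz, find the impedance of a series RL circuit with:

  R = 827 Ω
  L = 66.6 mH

Step 1 — Angular frequency: ω = 2π·f = 2π·50 = 314.2 rad/s.
Step 2 — Component impedances:
  R: Z = R = 827 Ω
  L: Z = jωL = j·314.2·0.0666 = 0 + j20.92 Ω
Step 3 — Series combination: Z_total = R + L = 827 + j20.92 Ω = 827.3∠1.4° Ω.

Z = 827 + j20.92 Ω = 827.3∠1.4° Ω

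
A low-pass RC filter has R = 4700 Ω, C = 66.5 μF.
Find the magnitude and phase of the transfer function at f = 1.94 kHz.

Step 1 — Angular frequency: ω = 2π·1940 = 1.219e+04 rad/s.
Step 2 — Transfer function: H(jω) = 1/(1 + jωRC).
Step 3 — Denominator: 1 + jωRC = 1 + j·1.219e+04·4700·6.65e-05 = 1 + j3810.
Step 4 — H = 6.89e-08 - j0.0002625.
Step 5 — Magnitude: |H| = 0.0002625 (-71.6 dB); phase: φ = -90.0°.

|H| = 0.0002625 (-71.6 dB), φ = -90.0°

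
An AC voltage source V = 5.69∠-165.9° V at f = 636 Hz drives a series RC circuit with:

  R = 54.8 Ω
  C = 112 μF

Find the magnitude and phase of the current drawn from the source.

Step 1 — Angular frequency: ω = 2π·f = 2π·636 = 3996 rad/s.
Step 2 — Component impedances:
  R: Z = R = 54.8 Ω
  C: Z = 1/(jωC) = -j/(ω·C) = 0 - j2.234 Ω
Step 3 — Series combination: Z_total = R + C = 54.8 - j2.234 Ω = 54.85∠-2.3° Ω.
Step 4 — Source phasor: V = 5.69∠-165.9° V = -5.519 - j1.386 V.
Step 5 — Ohm's law: I = V / Z_total = (-5.519 - j1.386) / (54.8 - j2.234) = -0.09951 - j0.02935 A.
Step 6 — Convert to polar: |I| = 0.1037 A, ∠I = -163.6°.

I = 0.1037∠-163.6° A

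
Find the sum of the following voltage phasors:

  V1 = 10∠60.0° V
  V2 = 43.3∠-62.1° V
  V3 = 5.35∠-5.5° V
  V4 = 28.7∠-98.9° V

Step 1 — Convert each phasor to rectangular form:
  V1 = 10·(cos(60.0°) + j·sin(60.0°)) = 5 + j8.66 V
  V2 = 43.3·(cos(-62.1°) + j·sin(-62.1°)) = 20.26 - j38.27 V
  V3 = 5.35·(cos(-5.5°) + j·sin(-5.5°)) = 5.325 - j0.5128 V
  V4 = 28.7·(cos(-98.9°) + j·sin(-98.9°)) = -4.44 - j28.35 V
Step 2 — Sum components: V_total = 26.15 - j58.47 V.
Step 3 — Convert to polar: |V_total| = 64.05 V, ∠V_total = -65.9°.

V_total = 64.05∠-65.9° V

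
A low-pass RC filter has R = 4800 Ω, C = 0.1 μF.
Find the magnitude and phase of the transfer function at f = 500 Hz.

Step 1 — Angular frequency: ω = 2π·500 = 3142 rad/s.
Step 2 — Transfer function: H(jω) = 1/(1 + jωRC).
Step 3 — Denominator: 1 + jωRC = 1 + j·3142·4800·1e-07 = 1 + j1.508.
Step 4 — H = 0.3054 - j0.4606.
Step 5 — Magnitude: |H| = 0.5527 (-5.2 dB); phase: φ = -56.4°.

|H| = 0.5527 (-5.2 dB), φ = -56.4°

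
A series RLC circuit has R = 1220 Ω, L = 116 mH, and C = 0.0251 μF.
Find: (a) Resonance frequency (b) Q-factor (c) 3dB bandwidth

Step 1 — Resonance: ω₀ = 1/√(LC) = 1/√(0.116·2.51e-08) = 1.853e+04 rad/s.
Step 2 — f₀ = ω₀/(2π) = 2950 Hz.
Step 3 — Series Q: Q = ω₀L/R = 1.853e+04·0.116/1220 = 1.762.
Step 4 — Bandwidth: Δω = ω₀/Q = 1.052e+04 rad/s; BW = Δω/(2π) = 1674 Hz.

(a) f₀ = 2950 Hz  (b) Q = 1.762  (c) BW = 1674 Hz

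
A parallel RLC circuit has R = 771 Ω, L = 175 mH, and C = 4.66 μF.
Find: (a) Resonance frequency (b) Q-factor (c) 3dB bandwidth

Step 1 — Resonance: ω₀ = 1/√(LC) = 1/√(0.175·4.66e-06) = 1107 rad/s.
Step 2 — f₀ = ω₀/(2π) = 176.2 Hz.
Step 3 — Parallel Q: Q = R/(ω₀L) = 771/(1107·0.175) = 3.979.
Step 4 — Bandwidth: Δω = ω₀/Q = 278.3 rad/s; BW = Δω/(2π) = 44.3 Hz.

(a) f₀ = 176.2 Hz  (b) Q = 3.979  (c) BW = 44.3 Hz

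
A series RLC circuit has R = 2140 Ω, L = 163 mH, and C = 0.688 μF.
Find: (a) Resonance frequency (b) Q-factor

Step 1 — Resonance condition Im(Z)=0 gives ω₀ = 1/√(LC).
Step 2 — ω₀ = 1/√(0.163·6.88e-07) = 2986 rad/s.
Step 3 — f₀ = ω₀/(2π) = 475.3 Hz.
Step 4 — Series Q: Q = ω₀L/R = 2986·0.163/2140 = 0.2274.

(a) f₀ = 475.3 Hz  (b) Q = 0.2274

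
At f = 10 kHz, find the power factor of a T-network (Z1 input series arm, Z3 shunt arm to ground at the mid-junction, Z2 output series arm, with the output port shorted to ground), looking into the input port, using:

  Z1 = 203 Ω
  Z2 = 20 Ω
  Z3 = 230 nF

Step 1 — Angular frequency: ω = 2π·f = 2π·1e+04 = 6.283e+04 rad/s.
Step 2 — Component impedances:
  Z1: Z = R = 203 Ω
  Z2: Z = R = 20 Ω
  Z3: Z = 1/(jωC) = -j/(ω·C) = 0 - j69.2 Ω
Step 3 — With the output port shorted to ground, the output series arm Z2 runs from the junction to ground; the shunt arm Z3 also runs from the junction to ground. They appear in parallel: Z3 || Z2 = 18.46 - j5.335 Ω.
Step 4 — Series with input arm Z1: Z_in = Z1 + (Z3 || Z2) = 221.5 - j5.335 Ω = 221.5∠-1.4° Ω.
Step 5 — Power factor: PF = cos(φ) = Re(Z)/|Z| = 221.46/221.52 = 0.9997.
Step 6 — Type: Im(Z) = -5.335 ⇒ leading (phase φ = -1.4°).

PF = 0.9997 (leading, φ = -1.4°)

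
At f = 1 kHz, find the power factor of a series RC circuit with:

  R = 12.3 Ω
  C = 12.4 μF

Step 1 — Angular frequency: ω = 2π·f = 2π·1000 = 6283 rad/s.
Step 2 — Component impedances:
  R: Z = R = 12.3 Ω
  C: Z = 1/(jωC) = -j/(ω·C) = 0 - j12.84 Ω
Step 3 — Series combination: Z_total = R + C = 12.3 - j12.84 Ω = 17.78∠-46.2° Ω.
Step 4 — Power factor: PF = cos(φ) = Re(Z)/|Z| = 12.3/17.777 = 0.6919.
Step 5 — Type: Im(Z) = -12.84 ⇒ leading (phase φ = -46.2°).

PF = 0.6919 (leading, φ = -46.2°)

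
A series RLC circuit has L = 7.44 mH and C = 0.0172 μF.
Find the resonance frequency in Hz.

Step 1 — Resonance condition Im(Z)=0 gives ω₀ = 1/√(LC).
Step 2 — ω₀ = 1/√(0.00744·1.72e-08) = 8.84e+04 rad/s.
Step 3 — f₀ = ω₀/(2π) = 1.407e+04 Hz.

f₀ = 1.407e+04 Hz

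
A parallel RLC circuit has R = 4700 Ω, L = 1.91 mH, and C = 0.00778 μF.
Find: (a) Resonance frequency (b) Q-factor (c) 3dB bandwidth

Step 1 — Resonance: ω₀ = 1/√(LC) = 1/√(0.00191·7.78e-09) = 2.594e+05 rad/s.
Step 2 — f₀ = ω₀/(2π) = 4.129e+04 Hz.
Step 3 — Parallel Q: Q = R/(ω₀L) = 4700/(2.594e+05·0.00191) = 9.486.
Step 4 — Bandwidth: Δω = ω₀/Q = 2.735e+04 rad/s; BW = Δω/(2π) = 4353 Hz.

(a) f₀ = 4.129e+04 Hz  (b) Q = 9.486  (c) BW = 4353 Hz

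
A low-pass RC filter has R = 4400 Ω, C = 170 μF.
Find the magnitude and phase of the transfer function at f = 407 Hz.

Step 1 — Angular frequency: ω = 2π·407 = 2557 rad/s.
Step 2 — Transfer function: H(jω) = 1/(1 + jωRC).
Step 3 — Denominator: 1 + jωRC = 1 + j·2557·4400·0.00017 = 1 + j1913.
Step 4 — H = 2.733e-07 - j0.0005228.
Step 5 — Magnitude: |H| = 0.0005228 (-65.6 dB); phase: φ = -90.0°.

|H| = 0.0005228 (-65.6 dB), φ = -90.0°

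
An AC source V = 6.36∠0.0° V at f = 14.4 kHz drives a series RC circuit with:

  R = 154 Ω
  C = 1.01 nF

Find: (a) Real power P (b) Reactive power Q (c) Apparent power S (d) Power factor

Step 1 — Angular frequency: ω = 2π·f = 2π·1.44e+04 = 9.048e+04 rad/s.
Step 2 — Component impedances:
  R: Z = R = 154 Ω
  C: Z = 1/(jωC) = -j/(ω·C) = 0 - j1.094e+04 Ω
Step 3 — Series combination: Z_total = R + C = 154 - j1.094e+04 Ω = 1.094e+04∠-89.2° Ω.
Step 4 — Source phasor: V = 6.36∠0.0° V = 6.36 V.
Step 5 — Current: I = V / Z = 8.177e-06 + j0.0005811 A = 0.0005811∠89.2° A.
Step 6 — Complex power: S = V·I* = 5.201e-05 - j0.003696 VA.
Step 7 — Real power: P = Re(S) = 5.201e-05 W.
Step 8 — Reactive power: Q = Im(S) = -0.003696 VAR.
Step 9 — Apparent power: |S| = 0.003696 VA.
Step 10 — Power factor: PF = P/|S| = 0.01407 (leading).

(a) P = 5.201e-05 W  (b) Q = -0.003696 VAR  (c) S = 0.003696 VA  (d) PF = 0.01407 (leading)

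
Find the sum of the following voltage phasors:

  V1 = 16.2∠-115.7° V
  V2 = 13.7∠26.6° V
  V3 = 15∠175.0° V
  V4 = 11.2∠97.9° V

Step 1 — Convert each phasor to rectangular form:
  V1 = 16.2·(cos(-115.7°) + j·sin(-115.7°)) = -7.025 - j14.6 V
  V2 = 13.7·(cos(26.6°) + j·sin(26.6°)) = 12.25 + j6.134 V
  V3 = 15·(cos(175.0°) + j·sin(175.0°)) = -14.94 + j1.307 V
  V4 = 11.2·(cos(97.9°) + j·sin(97.9°)) = -1.539 + j11.09 V
Step 2 — Sum components: V_total = -11.26 + j3.938 V.
Step 3 — Convert to polar: |V_total| = 11.93 V, ∠V_total = 160.7°.

V_total = 11.93∠160.7° V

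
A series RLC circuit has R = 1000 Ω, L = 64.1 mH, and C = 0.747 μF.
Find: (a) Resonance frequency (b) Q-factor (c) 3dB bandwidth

Step 1 — Resonance: ω₀ = 1/√(LC) = 1/√(0.0641·7.47e-07) = 4570 rad/s.
Step 2 — f₀ = ω₀/(2π) = 727.3 Hz.
Step 3 — Series Q: Q = ω₀L/R = 4570·0.0641/1000 = 0.2929.
Step 4 — Bandwidth: Δω = ω₀/Q = 1.56e+04 rad/s; BW = Δω/(2π) = 2483 Hz.

(a) f₀ = 727.3 Hz  (b) Q = 0.2929  (c) BW = 2483 Hz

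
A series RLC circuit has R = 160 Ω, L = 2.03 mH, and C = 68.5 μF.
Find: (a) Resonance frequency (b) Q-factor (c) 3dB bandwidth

Step 1 — Resonance: ω₀ = 1/√(LC) = 1/√(0.00203·6.85e-05) = 2682 rad/s.
Step 2 — f₀ = ω₀/(2π) = 426.8 Hz.
Step 3 — Series Q: Q = ω₀L/R = 2682·0.00203/160 = 0.03402.
Step 4 — Bandwidth: Δω = ω₀/Q = 7.882e+04 rad/s; BW = Δω/(2π) = 1.254e+04 Hz.

(a) f₀ = 426.8 Hz  (b) Q = 0.03402  (c) BW = 1.254e+04 Hz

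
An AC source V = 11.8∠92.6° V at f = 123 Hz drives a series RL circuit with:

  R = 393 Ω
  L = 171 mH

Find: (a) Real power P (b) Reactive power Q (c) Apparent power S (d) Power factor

Step 1 — Angular frequency: ω = 2π·f = 2π·123 = 772.8 rad/s.
Step 2 — Component impedances:
  R: Z = R = 393 Ω
  L: Z = jωL = j·772.8·0.171 = 0 + j132.2 Ω
Step 3 — Series combination: Z_total = R + L = 393 + j132.2 Ω = 414.6∠18.6° Ω.
Step 4 — Source phasor: V = 11.8∠92.6° V = -0.5353 + j11.79 V.
Step 5 — Current: I = V / Z = 0.007838 + j0.02736 A = 0.02846∠74.0° A.
Step 6 — Complex power: S = V·I* = 0.3183 + j0.107 VA.
Step 7 — Real power: P = Re(S) = 0.3183 W.
Step 8 — Reactive power: Q = Im(S) = 0.107 VAR.
Step 9 — Apparent power: |S| = 0.3358 VA.
Step 10 — Power factor: PF = P/|S| = 0.9478 (lagging).

(a) P = 0.3183 W  (b) Q = 0.107 VAR  (c) S = 0.3358 VA  (d) PF = 0.9478 (lagging)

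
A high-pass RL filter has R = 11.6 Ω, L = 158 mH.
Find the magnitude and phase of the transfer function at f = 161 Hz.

Step 1 — Angular frequency: ω = 2π·161 = 1012 rad/s.
Step 2 — Transfer function: H(jω) = jωL/(R + jωL).
Step 3 — Numerator jωL = j·159.8; denominator R + jωL = 11.6 + j159.8.
Step 4 — H = 0.9948 + j0.0722.
Step 5 — Magnitude: |H| = 0.9974 (-0.0 dB); phase: φ = 4.2°.

|H| = 0.9974 (-0.0 dB), φ = 4.2°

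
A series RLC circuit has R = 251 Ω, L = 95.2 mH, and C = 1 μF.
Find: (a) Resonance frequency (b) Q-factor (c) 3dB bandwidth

Step 1 — Resonance condition Im(Z)=0 gives ω₀ = 1/√(LC).
Step 2 — ω₀ = 1/√(0.0952·1e-06) = 3241 rad/s.
Step 3 — f₀ = ω₀/(2π) = 515.8 Hz.
Step 4 — Series Q: Q = ω₀L/R = 3241·0.0952/251 = 1.229.
Step 5 — 3dB bandwidth: Δω = ω₀/Q = 2637 rad/s; BW = Δω/(2π) = 419.6 Hz.

(a) f₀ = 515.8 Hz  (b) Q = 1.229  (c) BW = 419.6 Hz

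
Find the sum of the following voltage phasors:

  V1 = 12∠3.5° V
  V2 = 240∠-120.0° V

Step 1 — Convert each phasor to rectangular form:
  V1 = 12·(cos(3.5°) + j·sin(3.5°)) = 11.98 + j0.7326 V
  V2 = 240·(cos(-120.0°) + j·sin(-120.0°)) = -120 - j207.8 V
Step 2 — Sum components: V_total = -108 - j207.1 V.
Step 3 — Convert to polar: |V_total| = 233.6 V, ∠V_total = -117.5°.

V_total = 233.6∠-117.5° V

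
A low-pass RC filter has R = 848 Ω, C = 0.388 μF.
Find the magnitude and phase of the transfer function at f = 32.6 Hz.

Step 1 — Angular frequency: ω = 2π·32.6 = 204.8 rad/s.
Step 2 — Transfer function: H(jω) = 1/(1 + jωRC).
Step 3 — Denominator: 1 + jωRC = 1 + j·204.8·848·3.88e-07 = 1 + j0.06739.
Step 4 — H = 0.9955 - j0.06709.
Step 5 — Magnitude: |H| = 0.9977 (-0.0 dB); phase: φ = -3.9°.

|H| = 0.9977 (-0.0 dB), φ = -3.9°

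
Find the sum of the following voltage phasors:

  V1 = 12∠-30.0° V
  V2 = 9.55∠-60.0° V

Step 1 — Convert each phasor to rectangular form:
  V1 = 12·(cos(-30.0°) + j·sin(-30.0°)) = 10.39 - j6 V
  V2 = 9.55·(cos(-60.0°) + j·sin(-60.0°)) = 4.775 - j8.271 V
Step 2 — Sum components: V_total = 15.17 - j14.27 V.
Step 3 — Convert to polar: |V_total| = 20.83 V, ∠V_total = -43.3°.

V_total = 20.83∠-43.3° V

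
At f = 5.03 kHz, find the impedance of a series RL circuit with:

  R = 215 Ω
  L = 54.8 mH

Step 1 — Angular frequency: ω = 2π·f = 2π·5030 = 3.16e+04 rad/s.
Step 2 — Component impedances:
  R: Z = R = 215 Ω
  L: Z = jωL = j·3.16e+04·0.0548 = 0 + j1732 Ω
Step 3 — Series combination: Z_total = R + L = 215 + j1732 Ω = 1745∠82.9° Ω.

Z = 215 + j1732 Ω = 1745∠82.9° Ω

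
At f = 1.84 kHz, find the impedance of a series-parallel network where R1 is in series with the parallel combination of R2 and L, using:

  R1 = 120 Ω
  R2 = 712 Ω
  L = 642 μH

Step 1 — Angular frequency: ω = 2π·f = 2π·1840 = 1.156e+04 rad/s.
Step 2 — Component impedances:
  R1: Z = R = 120 Ω
  R2: Z = R = 712 Ω
  L: Z = jωL = j·1.156e+04·0.000642 = 0 + j7.422 Ω
Step 3 — Parallel branch: R2 || L = 1/(1/R2 + 1/L) = 0.07736 + j7.421 Ω.
Step 4 — Series with R1: Z_total = R1 + (R2 || L) = 120.1 + j7.421 Ω = 120.3∠3.5° Ω.

Z = 120.1 + j7.421 Ω = 120.3∠3.5° Ω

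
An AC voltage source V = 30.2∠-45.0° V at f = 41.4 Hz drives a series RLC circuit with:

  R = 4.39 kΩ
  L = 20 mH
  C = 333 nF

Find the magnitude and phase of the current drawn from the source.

Step 1 — Angular frequency: ω = 2π·f = 2π·41.4 = 260.1 rad/s.
Step 2 — Component impedances:
  R: Z = R = 4390 Ω
  L: Z = jωL = j·260.1·0.02 = 0 + j5.202 Ω
  C: Z = 1/(jωC) = -j/(ω·C) = 0 - j1.154e+04 Ω
Step 3 — Series combination: Z_total = R + L + C = 4390 - j1.154e+04 Ω = 1.235e+04∠-69.2° Ω.
Step 4 — Source phasor: V = 30.2∠-45.0° V = 21.35 - j21.35 V.
Step 5 — Ohm's law: I = V / Z_total = (21.35 - j21.35) / (4390 - j1.154e+04) = 0.002232 + j0.001002 A.
Step 6 — Convert to polar: |I| = 0.002446 A, ∠I = 24.2°.

I = 0.002446∠24.2° A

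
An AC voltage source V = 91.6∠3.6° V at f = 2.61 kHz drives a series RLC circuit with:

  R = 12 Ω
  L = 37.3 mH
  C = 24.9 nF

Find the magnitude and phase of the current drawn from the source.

Step 1 — Angular frequency: ω = 2π·f = 2π·2610 = 1.64e+04 rad/s.
Step 2 — Component impedances:
  R: Z = R = 12 Ω
  L: Z = jωL = j·1.64e+04·0.0373 = 0 + j611.7 Ω
  C: Z = 1/(jωC) = -j/(ω·C) = 0 - j2449 Ω
Step 3 — Series combination: Z_total = R + L + C = 12 - j1837 Ω = 1837∠-89.6° Ω.
Step 4 — Source phasor: V = 91.6∠3.6° V = 91.42 + j5.752 V.
Step 5 — Ohm's law: I = V / Z_total = (91.42 + j5.752) / (12 - j1837) = -0.002805 + j0.04978 A.
Step 6 — Convert to polar: |I| = 0.04986 A, ∠I = 93.2°.

I = 0.04986∠93.2° A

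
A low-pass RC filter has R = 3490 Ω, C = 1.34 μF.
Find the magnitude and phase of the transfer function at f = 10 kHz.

Step 1 — Angular frequency: ω = 2π·1e+04 = 6.283e+04 rad/s.
Step 2 — Transfer function: H(jω) = 1/(1 + jωRC).
Step 3 — Denominator: 1 + jωRC = 1 + j·6.283e+04·3490·1.34e-06 = 1 + j293.8.
Step 4 — H = 1.158e-05 - j0.003403.
Step 5 — Magnitude: |H| = 0.003403 (-49.4 dB); phase: φ = -89.8°.

|H| = 0.003403 (-49.4 dB), φ = -89.8°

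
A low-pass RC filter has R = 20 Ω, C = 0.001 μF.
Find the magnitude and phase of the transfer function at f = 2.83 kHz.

Step 1 — Angular frequency: ω = 2π·2830 = 1.778e+04 rad/s.
Step 2 — Transfer function: H(jω) = 1/(1 + jωRC).
Step 3 — Denominator: 1 + jωRC = 1 + j·1.778e+04·20·1e-09 = 1 + j0.0003556.
Step 4 — H = 1 - j0.0003556.
Step 5 — Magnitude: |H| = 1 (-0.0 dB); phase: φ = -0.0°.

|H| = 1 (-0.0 dB), φ = -0.0°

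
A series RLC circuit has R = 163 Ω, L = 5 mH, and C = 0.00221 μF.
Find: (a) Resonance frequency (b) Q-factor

Step 1 — Resonance condition Im(Z)=0 gives ω₀ = 1/√(LC).
Step 2 — ω₀ = 1/√(0.005·2.21e-09) = 3.008e+05 rad/s.
Step 3 — f₀ = ω₀/(2π) = 4.788e+04 Hz.
Step 4 — Series Q: Q = ω₀L/R = 3.008e+05·0.005/163 = 9.228.

(a) f₀ = 4.788e+04 Hz  (b) Q = 9.228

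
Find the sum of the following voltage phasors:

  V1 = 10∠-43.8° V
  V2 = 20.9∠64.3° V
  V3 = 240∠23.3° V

Step 1 — Convert each phasor to rectangular form:
  V1 = 10·(cos(-43.8°) + j·sin(-43.8°)) = 7.218 - j6.921 V
  V2 = 20.9·(cos(64.3°) + j·sin(64.3°)) = 9.063 + j18.83 V
  V3 = 240·(cos(23.3°) + j·sin(23.3°)) = 220.4 + j94.93 V
Step 2 — Sum components: V_total = 236.7 + j106.8 V.
Step 3 — Convert to polar: |V_total| = 259.7 V, ∠V_total = 24.3°.

V_total = 259.7∠24.3° V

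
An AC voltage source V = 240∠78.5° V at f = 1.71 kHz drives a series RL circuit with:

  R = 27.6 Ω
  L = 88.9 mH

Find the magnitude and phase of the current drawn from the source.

Step 1 — Angular frequency: ω = 2π·f = 2π·1710 = 1.074e+04 rad/s.
Step 2 — Component impedances:
  R: Z = R = 27.6 Ω
  L: Z = jωL = j·1.074e+04·0.0889 = 0 + j955.2 Ω
Step 3 — Series combination: Z_total = R + L = 27.6 + j955.2 Ω = 955.6∠88.3° Ω.
Step 4 — Source phasor: V = 240∠78.5° V = 47.85 + j235.2 V.
Step 5 — Ohm's law: I = V / Z_total = (47.85 + j235.2) / (27.6 + j955.2) = 0.2475 - j0.04294 A.
Step 6 — Convert to polar: |I| = 0.2512 A, ∠I = -9.8°.

I = 0.2512∠-9.8° A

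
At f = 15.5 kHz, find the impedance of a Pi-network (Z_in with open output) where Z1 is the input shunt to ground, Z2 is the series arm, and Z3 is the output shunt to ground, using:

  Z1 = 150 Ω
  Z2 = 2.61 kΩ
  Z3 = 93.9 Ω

Step 1 — Angular frequency: ω = 2π·f = 2π·1.55e+04 = 9.739e+04 rad/s.
Step 2 — Component impedances:
  Z1: Z = R = 150 Ω
  Z2: Z = R = 2610 Ω
  Z3: Z = R = 93.9 Ω
Step 3 — With open output, the series arm Z2 and the output shunt Z3 appear in series to ground: Z2 + Z3 = 2704 Ω.
Step 4 — Parallel with input shunt Z1: Z_in = Z1 || (Z2 + Z3) = 142.1 Ω = 142.1∠0.0° Ω.

Z = 142.1 Ω = 142.1∠0.0° Ω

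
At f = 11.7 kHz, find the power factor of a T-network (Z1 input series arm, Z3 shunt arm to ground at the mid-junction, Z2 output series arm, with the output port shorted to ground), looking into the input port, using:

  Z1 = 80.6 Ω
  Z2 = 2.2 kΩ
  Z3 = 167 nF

Step 1 — Angular frequency: ω = 2π·f = 2π·1.17e+04 = 7.351e+04 rad/s.
Step 2 — Component impedances:
  Z1: Z = R = 80.6 Ω
  Z2: Z = R = 2200 Ω
  Z3: Z = 1/(jωC) = -j/(ω·C) = 0 - j81.46 Ω
Step 3 — With the output port shorted to ground, the output series arm Z2 runs from the junction to ground; the shunt arm Z3 also runs from the junction to ground. They appear in parallel: Z3 || Z2 = 3.012 - j81.34 Ω.
Step 4 — Series with input arm Z1: Z_in = Z1 + (Z3 || Z2) = 83.61 - j81.34 Ω = 116.7∠-44.2° Ω.
Step 5 — Power factor: PF = cos(φ) = Re(Z)/|Z| = 83.612/116.65 = 0.7168.
Step 6 — Type: Im(Z) = -81.34 ⇒ leading (phase φ = -44.2°).

PF = 0.7168 (leading, φ = -44.2°)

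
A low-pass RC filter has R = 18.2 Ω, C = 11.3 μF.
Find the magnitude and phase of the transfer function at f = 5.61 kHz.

Step 1 — Angular frequency: ω = 2π·5610 = 3.525e+04 rad/s.
Step 2 — Transfer function: H(jω) = 1/(1 + jωRC).
Step 3 — Denominator: 1 + jωRC = 1 + j·3.525e+04·18.2·1.13e-05 = 1 + j7.249.
Step 4 — H = 0.01867 - j0.1354.
Step 5 — Magnitude: |H| = 0.1367 (-17.3 dB); phase: φ = -82.1°.

|H| = 0.1367 (-17.3 dB), φ = -82.1°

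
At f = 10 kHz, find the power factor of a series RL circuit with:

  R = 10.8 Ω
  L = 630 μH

Step 1 — Angular frequency: ω = 2π·f = 2π·1e+04 = 6.283e+04 rad/s.
Step 2 — Component impedances:
  R: Z = R = 10.8 Ω
  L: Z = jωL = j·6.283e+04·0.00063 = 0 + j39.58 Ω
Step 3 — Series combination: Z_total = R + L = 10.8 + j39.58 Ω = 41.03∠74.7° Ω.
Step 4 — Power factor: PF = cos(φ) = Re(Z)/|Z| = 10.8/41.03 = 0.2632.
Step 5 — Type: Im(Z) = 39.58 ⇒ lagging (phase φ = 74.7°).

PF = 0.2632 (lagging, φ = 74.7°)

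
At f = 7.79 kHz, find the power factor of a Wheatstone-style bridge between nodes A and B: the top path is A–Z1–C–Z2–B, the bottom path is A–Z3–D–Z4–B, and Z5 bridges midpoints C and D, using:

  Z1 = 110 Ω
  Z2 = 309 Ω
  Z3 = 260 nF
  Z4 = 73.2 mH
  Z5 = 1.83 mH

Step 1 — Angular frequency: ω = 2π·f = 2π·7790 = 4.895e+04 rad/s.
Step 2 — Component impedances:
  Z1: Z = R = 110 Ω
  Z2: Z = R = 309 Ω
  Z3: Z = 1/(jωC) = -j/(ω·C) = 0 - j78.58 Ω
  Z4: Z = jωL = j·4.895e+04·0.0732 = 0 + j3583 Ω
  Z5: Z = jωL = j·4.895e+04·0.00183 = 0 + j89.57 Ω
Step 3 — Bridge requires nodal analysis (the Z5 bridge couples midpoints C and D, so the two paths cannot be reduced to a simple series/parallel combination). Setting node B to ground and injecting 1 A at node A, the 3-node admittance system at A, C, D solves to V_A = Z_AB = 292.3 + j34.45 Ω = 294.3∠6.7° Ω.
Step 4 — Power factor: PF = cos(φ) = Re(Z)/|Z| = 292.25/294.28 = 0.9931.
Step 5 — Type: Im(Z) = 34.45 ⇒ lagging (phase φ = 6.7°).

PF = 0.9931 (lagging, φ = 6.7°)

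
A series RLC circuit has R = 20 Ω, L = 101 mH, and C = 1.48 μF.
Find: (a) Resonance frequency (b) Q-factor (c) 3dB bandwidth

Step 1 — Resonance condition Im(Z)=0 gives ω₀ = 1/√(LC).
Step 2 — ω₀ = 1/√(0.101·1.48e-06) = 2586 rad/s.
Step 3 — f₀ = ω₀/(2π) = 411.7 Hz.
Step 4 — Series Q: Q = ω₀L/R = 2586·0.101/20 = 13.06.
Step 5 — 3dB bandwidth: Δω = ω₀/Q = 198 rad/s; BW = Δω/(2π) = 31.52 Hz.

(a) f₀ = 411.7 Hz  (b) Q = 13.06  (c) BW = 31.52 Hz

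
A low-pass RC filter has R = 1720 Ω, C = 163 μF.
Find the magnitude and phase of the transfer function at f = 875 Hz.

Step 1 — Angular frequency: ω = 2π·875 = 5498 rad/s.
Step 2 — Transfer function: H(jω) = 1/(1 + jωRC).
Step 3 — Denominator: 1 + jωRC = 1 + j·5498·1720·0.000163 = 1 + j1541.
Step 4 — H = 4.209e-07 - j0.0006488.
Step 5 — Magnitude: |H| = 0.0006488 (-63.8 dB); phase: φ = -90.0°.

|H| = 0.0006488 (-63.8 dB), φ = -90.0°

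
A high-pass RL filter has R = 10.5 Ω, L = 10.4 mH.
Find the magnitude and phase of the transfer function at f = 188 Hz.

Step 1 — Angular frequency: ω = 2π·188 = 1181 rad/s.
Step 2 — Transfer function: H(jω) = jωL/(R + jωL).
Step 3 — Numerator jωL = j·12.28; denominator R + jωL = 10.5 + j12.28.
Step 4 — H = 0.5779 + j0.4939.
Step 5 — Magnitude: |H| = 0.7602 (-2.4 dB); phase: φ = 40.5°.

|H| = 0.7602 (-2.4 dB), φ = 40.5°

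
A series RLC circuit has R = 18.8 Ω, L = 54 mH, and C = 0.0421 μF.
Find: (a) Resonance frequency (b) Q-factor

Step 1 — Resonance condition Im(Z)=0 gives ω₀ = 1/√(LC).
Step 2 — ω₀ = 1/√(0.054·4.21e-08) = 2.097e+04 rad/s.
Step 3 — f₀ = ω₀/(2π) = 3338 Hz.
Step 4 — Series Q: Q = ω₀L/R = 2.097e+04·0.054/18.8 = 60.24.

(a) f₀ = 3338 Hz  (b) Q = 60.24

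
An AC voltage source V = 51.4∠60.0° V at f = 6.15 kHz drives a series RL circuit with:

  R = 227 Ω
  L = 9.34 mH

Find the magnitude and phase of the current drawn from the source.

Step 1 — Angular frequency: ω = 2π·f = 2π·6150 = 3.864e+04 rad/s.
Step 2 — Component impedances:
  R: Z = R = 227 Ω
  L: Z = jωL = j·3.864e+04·0.00934 = 0 + j360.9 Ω
Step 3 — Series combination: Z_total = R + L = 227 + j360.9 Ω = 426.4∠57.8° Ω.
Step 4 — Source phasor: V = 51.4∠60.0° V = 25.7 + j44.51 V.
Step 5 — Ohm's law: I = V / Z_total = (25.7 + j44.51) / (227 + j360.9) = 0.1205 + j0.004561 A.
Step 6 — Convert to polar: |I| = 0.1206 A, ∠I = 2.2°.

I = 0.1206∠2.2° A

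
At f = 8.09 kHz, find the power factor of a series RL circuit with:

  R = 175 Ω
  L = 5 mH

Step 1 — Angular frequency: ω = 2π·f = 2π·8090 = 5.083e+04 rad/s.
Step 2 — Component impedances:
  R: Z = R = 175 Ω
  L: Z = jωL = j·5.083e+04·0.005 = 0 + j254.2 Ω
Step 3 — Series combination: Z_total = R + L = 175 + j254.2 Ω = 308.6∠55.5° Ω.
Step 4 — Power factor: PF = cos(φ) = Re(Z)/|Z| = 175/308.6 = 0.5671.
Step 5 — Type: Im(Z) = 254.2 ⇒ lagging (phase φ = 55.5°).

PF = 0.5671 (lagging, φ = 55.5°)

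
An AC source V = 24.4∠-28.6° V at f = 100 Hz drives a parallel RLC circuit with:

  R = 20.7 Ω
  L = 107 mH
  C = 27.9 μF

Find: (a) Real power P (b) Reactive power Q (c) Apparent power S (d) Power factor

Step 1 — Angular frequency: ω = 2π·f = 2π·100 = 628.3 rad/s.
Step 2 — Component impedances:
  R: Z = R = 20.7 Ω
  L: Z = jωL = j·628.3·0.107 = 0 + j67.23 Ω
  C: Z = 1/(jωC) = -j/(ω·C) = 0 - j57.04 Ω
Step 3 — Parallel combination: 1/Z_total = 1/R + 1/L + 1/C; Z_total = 20.64 - j1.135 Ω = 20.67∠-3.1° Ω.
Step 4 — Source phasor: V = 24.4∠-28.6° V = 21.42 - j11.68 V.
Step 5 — Current: I = V / Z = 1.066 - j0.5074 A = 1.181∠-25.5° A.
Step 6 — Complex power: S = V·I* = 28.76 - j1.581 VA.
Step 7 — Real power: P = Re(S) = 28.76 W.
Step 8 — Reactive power: Q = Im(S) = -1.581 VAR.
Step 9 — Apparent power: |S| = 28.8 VA.
Step 10 — Power factor: PF = P/|S| = 0.9985 (leading).

(a) P = 28.76 W  (b) Q = -1.581 VAR  (c) S = 28.8 VA  (d) PF = 0.9985 (leading)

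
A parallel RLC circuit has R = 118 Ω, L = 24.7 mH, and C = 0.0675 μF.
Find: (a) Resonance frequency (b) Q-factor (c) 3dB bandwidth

Step 1 — Resonance: ω₀ = 1/√(LC) = 1/√(0.0247·6.75e-08) = 2.449e+04 rad/s.
Step 2 — f₀ = ω₀/(2π) = 3898 Hz.
Step 3 — Parallel Q: Q = R/(ω₀L) = 118/(2.449e+04·0.0247) = 0.1951.
Step 4 — Bandwidth: Δω = ω₀/Q = 1.255e+05 rad/s; BW = Δω/(2π) = 1.998e+04 Hz.

(a) f₀ = 3898 Hz  (b) Q = 0.1951  (c) BW = 1.998e+04 Hz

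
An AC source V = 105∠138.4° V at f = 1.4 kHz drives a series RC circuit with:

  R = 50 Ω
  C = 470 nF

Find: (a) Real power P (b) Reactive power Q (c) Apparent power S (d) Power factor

Step 1 — Angular frequency: ω = 2π·f = 2π·1400 = 8796 rad/s.
Step 2 — Component impedances:
  R: Z = R = 50 Ω
  C: Z = 1/(jωC) = -j/(ω·C) = 0 - j241.9 Ω
Step 3 — Series combination: Z_total = R + C = 50 - j241.9 Ω = 247∠-78.3° Ω.
Step 4 — Source phasor: V = 105∠138.4° V = -78.52 + j69.71 V.
Step 5 — Current: I = V / Z = -0.3408 - j0.2542 A = 0.4251∠-143.3° A.
Step 6 — Complex power: S = V·I* = 9.036 - j43.71 VA.
Step 7 — Real power: P = Re(S) = 9.036 W.
Step 8 — Reactive power: Q = Im(S) = -43.71 VAR.
Step 9 — Apparent power: |S| = 44.64 VA.
Step 10 — Power factor: PF = P/|S| = 0.2024 (leading).

(a) P = 9.036 W  (b) Q = -43.71 VAR  (c) S = 44.64 VA  (d) PF = 0.2024 (leading)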